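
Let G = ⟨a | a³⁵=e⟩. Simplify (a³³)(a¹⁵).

Compute (a³³) · (a¹⁵) by multiplying left to right and reducing via the relations at each step:
  (a³³) · a¹⁵ = a¹³

Answer: a¹³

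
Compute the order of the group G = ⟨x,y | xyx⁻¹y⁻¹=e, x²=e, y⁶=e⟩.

Enumerate words in the generators, reducing via the relations: the distinct elements are
  {e, x, y, xy, y², y³, y⁴, y⁵, xy², xy³, xy⁴, xy⁵}.
No further products give new elements, so |G| = 12.

Answer: 12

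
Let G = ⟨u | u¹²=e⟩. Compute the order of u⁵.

Compute successive powers until reaching e:
  (u⁵)¹ = u⁵, (u⁵)² = u¹⁰, (u⁵)³ = u³, (u⁵)⁴ = u⁸, (u⁵)⁵ = u, (u⁵)⁶ = u⁶, (u⁵)⁷ = u¹¹, (u⁵)⁸ = u⁴, (u⁵)⁹ = u⁹, (u⁵)¹⁰ = u², (u⁵)¹¹ = u⁷, (u⁵)¹² = e.
The smallest positive k with (u⁵)ᵏ = e is 12.

Answer: 12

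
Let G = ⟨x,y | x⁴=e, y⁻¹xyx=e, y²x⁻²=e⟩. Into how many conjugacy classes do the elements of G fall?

The conjugacy classes (representative and size) are:
  [e] (size 1), [x³] (size 2), [x²] (size 1), [y⁻¹] (size 2), [xy⁻¹] (size 2).
Class equation: 1 + 2 + 1 + 2 + 2 = 8 = |G|. So G has 5 conjugacy classes.

Answer: 5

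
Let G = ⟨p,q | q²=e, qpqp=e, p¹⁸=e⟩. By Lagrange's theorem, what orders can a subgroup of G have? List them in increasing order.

|G| = 36 = 2² · 3². By Lagrange's theorem the order of any subgroup divides 36; the divisors of 36 are 1, 2, 3, 4, 6, 9, 12, 18, 36.

Answer: 1, 2, 3, 4, 6, 9, 12, 18, 36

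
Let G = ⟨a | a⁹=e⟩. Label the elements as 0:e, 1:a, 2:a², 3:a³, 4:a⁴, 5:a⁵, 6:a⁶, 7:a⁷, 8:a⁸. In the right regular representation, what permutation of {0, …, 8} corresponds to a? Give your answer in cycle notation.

(0 1 2 3 4 5 6 7 8)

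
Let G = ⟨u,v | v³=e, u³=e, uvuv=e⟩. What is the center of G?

An element z ∈ Z(G) iff z commutes with every generator.
For example e is central: e·u = u = u·e; e·v = v = v·e.
Whereas u ∉ Z(G) since u·v = uv ≠ u²v² = v·u.
Checking each of the 12 elements this way gives Z(G) = {e}, of order 1.

Answer: {e}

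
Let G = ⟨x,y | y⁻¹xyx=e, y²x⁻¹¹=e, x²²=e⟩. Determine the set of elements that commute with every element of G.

An element z ∈ Z(G) iff z commutes with every generator.
For example x¹¹ is central: (x¹¹)·x = x¹² = x·(x¹¹); (x¹¹)·y = y⁻¹ = y·(x¹¹).
Whereas x ∉ Z(G) since x·y = xy ≠ x¹⁰y⁻¹ = y·x.
Checking each of the 44 elements this way gives Z(G) = {e, x¹¹}, of order 2.

Answer: {e, x¹¹}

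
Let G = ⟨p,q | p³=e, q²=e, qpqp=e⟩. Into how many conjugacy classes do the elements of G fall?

The conjugacy classes (representative and size) are:
  [e] (size 1), [p] (size 2), [pq] (size 3).
Class equation: 1 + 2 + 3 = 6 = |G|. So G has 3 conjugacy classes.

Answer: 3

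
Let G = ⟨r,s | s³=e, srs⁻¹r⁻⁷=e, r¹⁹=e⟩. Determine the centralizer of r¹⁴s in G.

⟨r¹⁴s⟩ ⊆ C_G(r¹⁴s) since powers of r¹⁴s commute with r¹⁴s; so |C_G(r¹⁴s)| ≥ |⟨r¹⁴s⟩| = 3.
By orbit–stabilizer, |C_G(r¹⁴s)| = |G| / |conj. class of r¹⁴s| = 57 / 19 = 3.
The 3 elements commuting with r¹⁴s are {e, r¹⁴s, r¹⁷s²}.

Answer: {e, r¹⁴s, r¹⁷s²}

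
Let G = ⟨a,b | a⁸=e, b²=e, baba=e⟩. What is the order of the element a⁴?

Compute successive powers until reaching e:
  (a⁴)¹ = a⁴, (a⁴)² = e.
The smallest positive k with (a⁴)ᵏ = e is 2.

Answer: 2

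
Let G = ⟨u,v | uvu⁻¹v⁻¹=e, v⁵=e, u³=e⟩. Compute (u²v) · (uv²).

Compute (u²v) · (uv²) by multiplying left to right and reducing via the relations at each step:
  (u²v) · u = v
  v · v² = v³

Answer: v³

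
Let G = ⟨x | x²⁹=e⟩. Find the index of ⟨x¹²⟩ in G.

First find ord(x¹²) by computing successive powers:
  (x¹²)¹ = x¹², (x¹²)² = x²⁴, (x¹²)³ = x⁷, (x¹²)⁴ = x¹⁹, (x¹²)⁵ = x², (x¹²)⁶ = x¹⁴, (x¹²)⁷ = x²⁶, (x¹²)⁸ = x⁹, (x¹²)⁹ = x²¹, (x¹²)¹⁰ = x⁴, (x¹²)¹¹ = x¹⁶, (x¹²)¹² = x²⁸, (x¹²)¹³ = x¹¹, (x¹²)¹⁴ = x²³, (x¹²)¹⁵ = x⁶, (x¹²)¹⁶ = x¹⁸, (x¹²)¹⁷ = x, (x¹²)¹⁸ = x¹³, (x¹²)¹⁹ = x²⁵, (x¹²)²⁰ = x⁸, (x¹²)²¹ = x²⁰, (x¹²)²² = x³, (x¹²)²³ = x¹⁵, (x¹²)²⁴ = x²⁷, (x¹²)²⁵ = x¹⁰, (x¹²)²⁶ = x²², (x¹²)²⁷ = x⁵, (x¹²)²⁸ = x¹⁷, (x¹²)²⁹ = e.
So |⟨x¹²⟩| = ord(x¹²) = 29. With |G| = 29, by Lagrange [G : ⟨x¹²⟩] = 29/29 = 1.

Answer: 1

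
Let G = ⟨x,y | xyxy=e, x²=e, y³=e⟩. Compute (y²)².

Compute successive powers of (y²), reducing at each step:
  (y²)²: (y²) · y² = y

Answer: y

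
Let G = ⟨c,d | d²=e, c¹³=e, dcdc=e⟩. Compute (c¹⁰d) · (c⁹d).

Compute (c¹⁰d) · (c⁹d) by multiplying left to right and reducing via the relations at each step:
  (c¹⁰d) · c⁹ = cd
  (cd) · d = c

Answer: c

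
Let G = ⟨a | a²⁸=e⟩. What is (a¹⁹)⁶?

Compute successive powers of (a¹⁹), reducing at each step:
  (a¹⁹)²: (a¹⁹) · a¹⁹ = a¹⁰
  (a¹⁹)³: (a¹⁰) · a¹⁹ = a
  (a¹⁹)⁴: a · a¹⁹ = a²⁰
  (a¹⁹)⁵: (a²⁰) · a¹⁹ = a¹¹
  (a¹⁹)⁶: (a¹¹) · a¹⁹ = a²

Answer: a²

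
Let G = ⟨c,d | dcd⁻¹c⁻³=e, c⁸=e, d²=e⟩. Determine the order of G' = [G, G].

G' = [G, G] is generated by all commutators. The generator-pair commutators are: [c, d] = c⁶.
The subgroup they normally generate is {e, c², c⁴, c⁶}, of order 4.
Check: |G/G'| = 16/4 = 4 is the order of the abelianisation.

Answer: 4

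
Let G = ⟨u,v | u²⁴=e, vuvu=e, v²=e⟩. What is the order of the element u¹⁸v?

Compute successive powers until reaching e:
  (u¹⁸v)¹ = u¹⁸v, (u¹⁸v)² = e.
The smallest positive k with (u¹⁸v)ᵏ = e is 2.

Answer: 2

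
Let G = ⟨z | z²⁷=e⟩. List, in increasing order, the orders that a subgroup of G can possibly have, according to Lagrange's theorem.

|G| = 27 = 3³. By Lagrange's theorem the order of any subgroup divides 27; the divisors of 27 are 1, 3, 9, 27.

Answer: 1, 3, 9, 27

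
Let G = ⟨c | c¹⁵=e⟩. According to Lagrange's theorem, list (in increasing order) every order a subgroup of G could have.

|G| = 15 = 3 · 5. By Lagrange's theorem the order of any subgroup divides 15; the divisors of 15 are 1, 3, 5, 15.

Answer: 1, 3, 5, 15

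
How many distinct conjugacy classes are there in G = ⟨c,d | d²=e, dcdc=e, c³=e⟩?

The conjugacy classes (representative and size) are:
  [e] (size 1), [c] (size 2), [cd] (size 3).
Class equation: 1 + 2 + 3 = 6 = |G|. So G has 3 conjugacy classes.

Answer: 3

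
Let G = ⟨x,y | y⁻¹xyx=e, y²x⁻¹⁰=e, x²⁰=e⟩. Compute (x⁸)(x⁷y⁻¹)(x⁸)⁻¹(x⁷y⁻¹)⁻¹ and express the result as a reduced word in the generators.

[(x⁸), (x⁷y⁻¹)] = (x⁸)·(x⁷y⁻¹)·(x⁸)⁻¹·(x⁷y⁻¹)⁻¹.
  (x⁸) · (x⁷y⁻¹) = x⁵y
  (x⁵y) · (x¹²) = x³y⁻¹
  (x³y⁻¹) · (x⁷y) = x¹⁶

Answer: x¹⁶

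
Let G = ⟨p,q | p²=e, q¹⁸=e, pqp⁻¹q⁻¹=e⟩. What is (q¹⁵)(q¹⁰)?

Compute (q¹⁵) · (q¹⁰) by multiplying left to right and reducing via the relations at each step:
  (q¹⁵) · q¹⁰ = q⁷

Answer: q⁷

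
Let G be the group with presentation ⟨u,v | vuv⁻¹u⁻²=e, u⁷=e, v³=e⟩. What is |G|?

Enumerate words in the generators, reducing via the relations: the distinct elements are
  {e, u, v, uv, u², u³, u⁴, u⁵, u⁶, v², uv², u²v, u³v, u⁴v, u⁵v, u⁶v, u²v², u³v², u⁴v², u⁵v², u⁶v²}.
No further products give new elements, so |G| = 21.

Answer: 21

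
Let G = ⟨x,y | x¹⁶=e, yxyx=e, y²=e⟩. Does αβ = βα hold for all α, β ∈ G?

x·y = xy but y·x = x¹⁵y, so x·y ≠ y·x and G is not abelian.

Answer: No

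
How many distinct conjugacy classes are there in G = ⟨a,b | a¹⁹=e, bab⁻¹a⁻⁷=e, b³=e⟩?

The conjugacy classes (representative and size) are:
  [e] (size 1), [a¹¹] (size 3), [a¹⁴] (size 3), [a⁶] (size 3), [a¹⁷] (size 3), [a¹²] (size 3), [a¹⁰] (size 3), [a²b] (size 19), [a¹⁸b²] (size 19).
Class equation: 1 + 3 + 3 + 3 + 3 + 3 + 3 + 19 + 19 = 57 = |G|. So G has 9 conjugacy classes.

Answer: 9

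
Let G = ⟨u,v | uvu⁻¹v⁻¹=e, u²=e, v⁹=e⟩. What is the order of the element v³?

Compute successive powers until reaching e:
  (v³)¹ = v³, (v³)² = v⁶, (v³)³ = e.
The smallest positive k with (v³)ᵏ = e is 3.

Answer: 3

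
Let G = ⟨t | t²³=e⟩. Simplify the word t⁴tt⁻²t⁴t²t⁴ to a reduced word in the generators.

Multiply left to right, reducing at each step:
  (t⁴) · t = t⁵
  (t⁵) · t⁻² = t³
  (t³) · t⁴ = t⁷
  (t⁷) · t² = t⁹
  (t⁹) · t⁴ = t¹³

Answer: t¹³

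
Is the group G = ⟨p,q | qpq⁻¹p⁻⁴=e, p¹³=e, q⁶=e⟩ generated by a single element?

Every cyclic group is abelian. But p·q = pq while q·p = p⁴q, so p·q ≠ q·p and G is not abelian. Hence G is not cyclic.

Answer: No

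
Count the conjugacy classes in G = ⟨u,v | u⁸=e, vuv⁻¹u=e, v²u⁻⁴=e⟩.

The conjugacy classes (representative and size) are:
  [e] (size 1), [u⁷] (size 2), [u²] (size 2), [u⁵] (size 2), [u⁴] (size 1), [u²v⁻¹] (size 4), [u³v] (size 4).
Class equation: 1 + 2 + 2 + 2 + 1 + 4 + 4 = 16 = |G|. So G has 7 conjugacy classes.

Answer: 7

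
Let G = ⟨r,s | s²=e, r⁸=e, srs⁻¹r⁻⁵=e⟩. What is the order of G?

Enumerate words in the generators, reducing via the relations: the distinct elements are
  {e, r, s, rs, r², r³, r⁴, r⁵, r⁶, r⁷, r²s, r³s, r⁴s, r⁵s, r⁶s, r⁷s}.
No further products give new elements, so |G| = 16.

Answer: 16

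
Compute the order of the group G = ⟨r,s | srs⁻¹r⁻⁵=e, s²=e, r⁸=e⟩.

Enumerate words in the generators, reducing via the relations: the distinct elements are
  {e, r, s, rs, r², r³, r⁴, r⁵, r⁶, r⁷, r²s, r³s, r⁴s, r⁵s, r⁶s, r⁷s}.
No further products give new elements, so |G| = 16.

Answer: 16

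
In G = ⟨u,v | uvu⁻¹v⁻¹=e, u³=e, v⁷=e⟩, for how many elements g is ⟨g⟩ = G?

G is cyclic of order 21. An element generates G iff its order is 21, and a cyclic group of order 21 has exactly φ(21) = 12 such elements.

Answer: 12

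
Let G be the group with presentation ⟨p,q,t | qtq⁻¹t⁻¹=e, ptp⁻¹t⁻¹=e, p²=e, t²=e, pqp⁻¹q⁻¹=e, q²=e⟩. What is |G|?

Enumerate words in the generators, reducing via the relations: the distinct elements are
  {e, p, q, t, pq, pt, qt, pqt}.
No further products give new elements, so |G| = 8.

Answer: 8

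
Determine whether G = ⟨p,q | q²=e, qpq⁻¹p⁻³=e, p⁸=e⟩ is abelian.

p·q = pq but q·p = p³q, so p·q ≠ q·p and G is not abelian.

Answer: No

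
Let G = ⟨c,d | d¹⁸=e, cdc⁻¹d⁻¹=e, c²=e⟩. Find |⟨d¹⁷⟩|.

|⟨d¹⁷⟩| equals the order of d¹⁷. Compute successive powers until reaching e:
  (d¹⁷)¹ = d¹⁷, (d¹⁷)² = d¹⁶, (d¹⁷)³ = d¹⁵, (d¹⁷)⁴ = d¹⁴, (d¹⁷)⁵ = d¹³, (d¹⁷)⁶ = d¹², (d¹⁷)⁷ = d¹¹, (d¹⁷)⁸ = d¹⁰, (d¹⁷)⁹ = d⁹, (d¹⁷)¹⁰ = d⁸, (d¹⁷)¹¹ = d⁷, (d¹⁷)¹² = d⁶, (d¹⁷)¹³ = d⁵, (d¹⁷)¹⁴ = d⁴, (d¹⁷)¹⁵ = d³, (d¹⁷)¹⁶ = d², (d¹⁷)¹⁷ = d, (d¹⁷)¹⁸ = e.
The smallest positive k with (d¹⁷)ᵏ = e is 18, so |⟨d¹⁷⟩| = 18.

Answer: 18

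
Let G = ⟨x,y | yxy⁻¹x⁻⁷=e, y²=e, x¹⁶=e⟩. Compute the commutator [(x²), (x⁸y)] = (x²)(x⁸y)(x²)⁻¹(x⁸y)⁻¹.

[(x²), (x⁸y)] = (x²)·(x⁸y)·(x²)⁻¹·(x⁸y)⁻¹.
  (x²) · (x⁸y) = x¹⁰y
  (x¹⁰y) · (x¹⁴) = x¹²y
  (x¹²y) · (x⁸y) = x⁴

Answer: x⁴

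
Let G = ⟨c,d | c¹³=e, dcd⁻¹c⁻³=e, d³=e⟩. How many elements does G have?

Enumerate words in the generators, reducing via the relations: the distinct elements are
  {c, d, e, cd, c², c³, c⁴, c⁵, c⁶, c⁷, c⁸, c⁹, d², cd², c²d, c³d, c¹², c¹¹, c¹⁰, c⁴d, c⁵d, c⁶d, c⁷d, c⁸d, c⁹d, c²d², c³d², c¹²d, c¹¹d, c¹⁰d, c⁴d², c⁵d², c⁶d², c⁷d², c⁸d², c⁹d², c¹²d², c¹¹d², c¹⁰d²}.
No further products give new elements, so |G| = 39.

Answer: 39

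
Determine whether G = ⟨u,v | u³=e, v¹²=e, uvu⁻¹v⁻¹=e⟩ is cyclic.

|G| = 36, but the maximum element order in G is 12 < 36. No single element generates all of G, so G is not cyclic.

Answer: No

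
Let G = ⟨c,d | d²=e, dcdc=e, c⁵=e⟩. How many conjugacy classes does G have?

The conjugacy classes (representative and size) are:
  [e] (size 1), [c] (size 2), [c²] (size 2), [d] (size 5).
Class equation: 1 + 2 + 2 + 5 = 10 = |G|. So G has 4 conjugacy classes.

Answer: 4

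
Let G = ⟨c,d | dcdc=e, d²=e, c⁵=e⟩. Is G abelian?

c·d = cd but d·c = c⁴d, so c·d ≠ d·c and G is not abelian.

Answer: No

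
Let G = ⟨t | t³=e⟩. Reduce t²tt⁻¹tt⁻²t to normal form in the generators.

Multiply left to right, reducing at each step:
  (t²) · t = e
  e · t⁻¹ = t²
  (t²) · t = e
  e · t⁻² = t
  t · t = t²

Answer: t²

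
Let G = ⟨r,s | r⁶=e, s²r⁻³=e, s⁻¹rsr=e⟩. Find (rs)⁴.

Compute successive powers of (rs), reducing at each step:
  (rs)²: (rs) · r = s;   s · s = r³
  (rs)³: (r³) · r = r⁴;   (r⁴) · s = rs⁻¹
  (rs)⁴: (rs⁻¹) · r = s⁻¹;   (s⁻¹) · s = e

Answer: e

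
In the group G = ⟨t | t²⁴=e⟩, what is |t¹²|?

Compute successive powers until reaching e:
  (t¹²)¹ = t¹², (t¹²)² = e.
The smallest positive k with (t¹²)ᵏ = e is 2.

Answer: 2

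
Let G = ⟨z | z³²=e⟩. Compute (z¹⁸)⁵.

Compute successive powers of (z¹⁸), reducing at each step:
  (z¹⁸)²: (z¹⁸) · z¹⁸ = z⁴
  (z¹⁸)³: (z⁴) · z¹⁸ = z²²
  (z¹⁸)⁴: (z²²) · z¹⁸ = z⁸
  (z¹⁸)⁵: (z⁸) · z¹⁸ = z²⁶

Answer: z²⁶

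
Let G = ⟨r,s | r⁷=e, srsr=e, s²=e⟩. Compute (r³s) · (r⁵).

Compute (r³s) · (r⁵) by multiplying left to right and reducing via the relations at each step:
  (r³s) · r⁵ = r⁵s

Answer: r⁵s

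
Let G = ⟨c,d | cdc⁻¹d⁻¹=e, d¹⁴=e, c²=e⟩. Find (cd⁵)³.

Compute successive powers of (cd⁵), reducing at each step:
  (cd⁵)²: (cd⁵) · c = d⁵;   (d⁵) · d⁵ = d¹⁰
  (cd⁵)³: (d¹⁰) · c = cd¹⁰;   (cd¹⁰) · d⁵ = cd

Answer: cd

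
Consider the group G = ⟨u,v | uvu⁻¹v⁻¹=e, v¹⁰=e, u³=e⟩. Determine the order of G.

Enumerate words in the generators, reducing via the relations: the distinct elements are
  {e, u, v, uv, u², v², v³, v⁴, v⁵, v⁶, v⁷, v⁸, v⁹, uv², uv³, uv⁴, uv⁵, uv⁶, uv⁷, uv⁸, uv⁹, u²v, u²v², u²v³, u²v⁴, u²v⁵, u²v⁶, u²v⁷, u²v⁸, u²v⁹}.
No further products give new elements, so |G| = 30.

Answer: 30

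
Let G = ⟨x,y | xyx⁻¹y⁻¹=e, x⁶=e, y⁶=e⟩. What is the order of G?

Enumerate words in the generators, reducing via the relations: the distinct elements are
  {e, x, y, xy, x², x³, x⁴, x⁵, y², y³, y⁴, y⁵, xy², xy³, xy⁴, xy⁵, x²y, x³y, x⁴y, x⁵y, x²y², x²y³, x²y⁴, x²y⁵, x³y², x³y³, x³y⁴, x³y⁵, x⁴y², x⁴y³, x⁴y⁴, x⁴y⁵, x⁵y², x⁵y³, x⁵y⁴, x⁵y⁵}.
No further products give new elements, so |G| = 36.

Answer: 36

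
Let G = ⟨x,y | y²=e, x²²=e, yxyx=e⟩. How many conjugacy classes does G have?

The conjugacy classes (representative and size) are:
  [e] (size 1), [x] (size 2), [x²] (size 2), [x¹⁹] (size 2), [x⁴] (size 2), [x⁵] (size 2), [x⁶] (size 2), [x⁷] (size 2), [x⁸] (size 2), [x¹³] (size 2), [x¹⁰] (size 2), [x¹¹] (size 1), [x⁶y] (size 11), [xy] (size 11).
Class equation: 1 + 2 + 2 + 2 + 2 + 2 + 2 + 2 + 2 + 2 + 2 + 1 + 11 + 11 = 44 = |G|. So G has 14 conjugacy classes.

Answer: 14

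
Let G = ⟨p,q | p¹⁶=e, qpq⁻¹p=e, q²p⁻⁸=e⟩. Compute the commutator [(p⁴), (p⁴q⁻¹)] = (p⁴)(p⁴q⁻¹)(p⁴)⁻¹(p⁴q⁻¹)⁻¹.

[(p⁴), (p⁴q⁻¹)] = (p⁴)·(p⁴q⁻¹)·(p⁴)⁻¹·(p⁴q⁻¹)⁻¹.
  (p⁴) · (p⁴q⁻¹) = q
  q · (p¹²) = p⁴q
  (p⁴q) · (p⁴q) = p⁸

Answer: p⁸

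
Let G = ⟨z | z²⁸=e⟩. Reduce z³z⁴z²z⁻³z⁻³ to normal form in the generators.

Multiply left to right, reducing at each step:
  (z³) · z⁴ = z⁷
  (z⁷) · z² = z⁹
  (z⁹) · z⁻³ = z⁶
  (z⁶) · z⁻³ = z³

Answer: z³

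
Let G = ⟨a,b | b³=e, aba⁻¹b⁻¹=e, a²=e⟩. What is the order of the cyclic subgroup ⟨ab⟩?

|⟨ab⟩| equals the order of ab. Compute successive powers until reaching e:
  (ab)¹ = ab, (ab)² = b², (ab)³ = a, (ab)⁴ = b, (ab)⁵ = ab², (ab)⁶ = e.
The smallest positive k with (ab)ᵏ = e is 6, so |⟨ab⟩| = 6.

Answer: 6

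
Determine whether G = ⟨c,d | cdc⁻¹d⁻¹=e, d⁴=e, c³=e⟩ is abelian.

Each pair of generators commutes: c·d = cd = d·c. Since the generators pairwise commute, every element of G commutes with every other, so G is abelian.

Answer: Yes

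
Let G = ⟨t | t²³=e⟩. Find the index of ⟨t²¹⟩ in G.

First find ord(t²¹) by computing successive powers:
  (t²¹)¹ = t²¹, (t²¹)² = t¹⁹, (t²¹)³ = t¹⁷, (t²¹)⁴ = t¹⁵, (t²¹)⁵ = t¹³, (t²¹)⁶ = t¹¹, (t²¹)⁷ = t⁹, (t²¹)⁸ = t⁷, (t²¹)⁹ = t⁵, (t²¹)¹⁰ = t³, (t²¹)¹¹ = t, (t²¹)¹² = t²², (t²¹)¹³ = t²⁰, (t²¹)¹⁴ = t¹⁸, (t²¹)¹⁵ = t¹⁶, (t²¹)¹⁶ = t¹⁴, (t²¹)¹⁷ = t¹², (t²¹)¹⁸ = t¹⁰, (t²¹)¹⁹ = t⁸, (t²¹)²⁰ = t⁶, (t²¹)²¹ = t⁴, (t²¹)²² = t², (t²¹)²³ = e.
So |⟨t²¹⟩| = ord(t²¹) = 23. With |G| = 23, by Lagrange [G : ⟨t²¹⟩] = 23/23 = 1.

Answer: 1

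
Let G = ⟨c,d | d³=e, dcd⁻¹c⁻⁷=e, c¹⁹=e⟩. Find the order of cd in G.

Compute successive powers until reaching e:
  (cd)¹ = cd, (cd)² = c⁸d², (cd)³ = e.
The smallest positive k with (cd)ᵏ = e is 3.

Answer: 3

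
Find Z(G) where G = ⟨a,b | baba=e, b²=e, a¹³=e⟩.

An element z ∈ Z(G) iff z commutes with every generator.
For example e is central: e·a = a = a·e; e·b = b = b·e.
Whereas a ∉ Z(G) since a·b = ab ≠ a¹²b = b·a.
Checking each of the 26 elements this way gives Z(G) = {e}, of order 1.

Answer: {e}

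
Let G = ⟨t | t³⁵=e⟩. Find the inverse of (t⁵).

The order of (t⁵) is 7 (smallest k with (t⁵)ᵏ = e), so (t⁵)⁻¹ = (t⁵)⁶ = t³⁰.
Check: (t⁵) · (t³⁰) → (t⁵) · t³⁰ = e, giving e as required.

Answer: t³⁰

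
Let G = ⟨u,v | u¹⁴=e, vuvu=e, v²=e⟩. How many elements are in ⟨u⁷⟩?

|⟨u⁷⟩| equals the order of u⁷. Compute successive powers until reaching e:
  (u⁷)¹ = u⁷, (u⁷)² = e.
The smallest positive k with (u⁷)ᵏ = e is 2, so |⟨u⁷⟩| = 2.

Answer: 2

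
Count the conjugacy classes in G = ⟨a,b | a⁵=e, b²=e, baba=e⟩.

The conjugacy classes (representative and size) are:
  [e] (size 1), [a] (size 2), [a²] (size 2), [b] (size 5).
Class equation: 1 + 2 + 2 + 5 = 10 = |G|. So G has 4 conjugacy classes.

Answer: 4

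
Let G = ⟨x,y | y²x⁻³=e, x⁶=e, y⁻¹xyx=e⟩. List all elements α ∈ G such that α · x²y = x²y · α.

⟨x²y⟩ ⊆ C_G(x²y) since powers of x²y commute with x²y; so |C_G(x²y)| ≥ |⟨x²y⟩| = 4.
By orbit–stabilizer, |C_G(x²y)| = |G| / |conj. class of x²y| = 12 / 3 = 4.
The 4 elements commuting with x²y are {e, x³, x²y, x²y⁻¹}.

Answer: {e, x³, x²y, x²y⁻¹}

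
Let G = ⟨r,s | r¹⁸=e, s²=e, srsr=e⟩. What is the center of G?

An element z ∈ Z(G) iff z commutes with every generator.
For example r⁹ is central: (r⁹)·r = r¹⁰ = r·(r⁹); (r⁹)·s = r⁹s = s·(r⁹).
Whereas r ∉ Z(G) since r·s = rs ≠ r¹⁷s = s·r.
Checking each of the 36 elements this way gives Z(G) = {e, r⁹}, of order 2.

Answer: {e, r⁹}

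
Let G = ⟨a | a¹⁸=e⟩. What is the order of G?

G is generated by a single element, so G is cyclic. The relator gives a¹⁸ = e and no smaller power is forced to be e, so the 18 powers {a, e, a², a³, a⁴, a⁵, a⁶, a⁷, a⁸, a⁹, a¹², a¹³, a¹¹, a¹⁰, a¹⁴, a¹⁵, a¹⁶, a¹⁷} are distinct. Hence |G| = 18.

Answer: 18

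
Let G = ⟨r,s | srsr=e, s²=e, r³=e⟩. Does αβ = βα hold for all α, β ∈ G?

r·s = rs but s·r = r²s, so r·s ≠ s·r and G is not abelian.

Answer: No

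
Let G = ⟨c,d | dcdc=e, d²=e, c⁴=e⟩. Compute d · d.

Compute d · d by multiplying left to right and reducing via the relations at each step:
  d · d = e

Answer: e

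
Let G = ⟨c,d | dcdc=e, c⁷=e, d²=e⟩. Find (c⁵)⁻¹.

The order of (c⁵) is 7 (smallest k with (c⁵)ᵏ = e), so (c⁵)⁻¹ = (c⁵)⁶ = c².
Check: (c⁵) · (c²) → (c⁵) · c² = e, giving e as required.

Answer: c²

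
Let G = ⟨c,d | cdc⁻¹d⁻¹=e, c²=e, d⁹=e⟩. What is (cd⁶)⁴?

Compute successive powers of (cd⁶), reducing at each step:
  (cd⁶)²: (cd⁶) · c = d⁶;   (d⁶) · d⁶ = d³
  (cd⁶)³: (d³) · c = cd³;   (cd³) · d⁶ = c
  (cd⁶)⁴: c · c = e;   e · d⁶ = d⁶

Answer: d⁶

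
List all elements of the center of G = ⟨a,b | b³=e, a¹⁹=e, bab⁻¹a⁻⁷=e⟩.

An element z ∈ Z(G) iff z commutes with every generator.
For example e is central: e·a = a = a·e; e·b = b = b·e.
Whereas a ∉ Z(G) since a·b = ab ≠ a⁷b = b·a.
Checking each of the 57 elements this way gives Z(G) = {e}, of order 1.

Answer: {e}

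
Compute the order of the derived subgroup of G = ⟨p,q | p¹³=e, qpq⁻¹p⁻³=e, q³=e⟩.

G' = [G, G] is generated by all commutators. The generator-pair commutators are: [p, q] = p¹¹.
The subgroup they normally generate is {e, p, p², p³, p⁴, p⁵, p⁶, p⁷, p⁸, p⁹, p¹⁰, p¹¹, p¹²}, of order 13.
Check: |G/G'| = 39/13 = 3 is the order of the abelianisation.

Answer: 13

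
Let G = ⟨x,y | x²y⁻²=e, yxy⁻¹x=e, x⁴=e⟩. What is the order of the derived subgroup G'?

G' = [G, G] is generated by all commutators. The generator-pair commutators are: [x, y] = x².
The subgroup they normally generate is {e, x²}, of order 2.
Check: |G/G'| = 8/2 = 4 is the order of the abelianisation.

Answer: 2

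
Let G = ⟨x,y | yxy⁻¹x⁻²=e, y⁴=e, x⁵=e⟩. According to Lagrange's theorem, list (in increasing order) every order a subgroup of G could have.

|G| = 20 = 2² · 5. By Lagrange's theorem the order of any subgroup divides 20; the divisors of 20 are 1, 2, 4, 5, 10, 20.

Answer: 1, 2, 4, 5, 10, 20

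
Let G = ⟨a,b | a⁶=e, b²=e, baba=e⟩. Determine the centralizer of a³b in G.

⟨a³b⟩ ⊆ C_G(a³b) since powers of a³b commute with a³b; so |C_G(a³b)| ≥ |⟨a³b⟩| = 2.
By orbit–stabilizer, |C_G(a³b)| = |G| / |conj. class of a³b| = 12 / 3 = 4.
The 4 elements commuting with a³b are {e, a³, b, a³b}.

Answer: {e, a³, b, a³b}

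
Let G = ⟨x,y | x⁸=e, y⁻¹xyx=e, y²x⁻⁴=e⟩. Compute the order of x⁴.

Compute successive powers until reaching e:
  (x⁴)¹ = x⁴, (x⁴)² = e.
The smallest positive k with (x⁴)ᵏ = e is 2.

Answer: 2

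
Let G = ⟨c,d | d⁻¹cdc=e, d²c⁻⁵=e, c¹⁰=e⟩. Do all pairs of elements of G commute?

c·d = cd but d·c = c⁴d⁻¹, so c·d ≠ d·c and G is not abelian.

Answer: No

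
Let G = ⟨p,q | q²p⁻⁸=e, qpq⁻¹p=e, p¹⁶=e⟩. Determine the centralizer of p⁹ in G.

⟨p⁹⟩ ⊆ C_G(p⁹) since powers of p⁹ commute with p⁹; so |C_G(p⁹)| ≥ |⟨p⁹⟩| = 16.
By orbit–stabilizer, |C_G(p⁹)| = |G| / |conj. class of p⁹| = 32 / 2 = 16.
The 16 elements commuting with p⁹ are {e, p, p², p³, p⁴, p⁵, p⁶, p⁷, p⁸, p⁹, p¹⁰, p¹¹, p¹², p¹³, p¹⁴, p¹⁵}.

Answer: {e, p, p², p³, p⁴, p⁵, p⁶, p⁷, p⁸, p⁹, p¹⁰, p¹¹, p¹², p¹³, p¹⁴, p¹⁵}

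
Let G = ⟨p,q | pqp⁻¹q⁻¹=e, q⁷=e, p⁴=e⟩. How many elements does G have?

Enumerate words in the generators, reducing via the relations: the distinct elements are
  {e, p, q, pq, p², p³, q², q³, q⁴, q⁵, q⁶, pq², pq³, pq⁴, pq⁵, pq⁶, p²q, p³q, p²q², p²q³, p²q⁴, p²q⁵, p²q⁶, p³q², p³q³, p³q⁴, p³q⁵, p³q⁶}.
No further products give new elements, so |G| = 28.

Answer: 28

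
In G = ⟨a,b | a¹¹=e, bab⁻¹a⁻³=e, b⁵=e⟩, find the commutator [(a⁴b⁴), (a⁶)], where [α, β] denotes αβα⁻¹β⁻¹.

[(a⁴b⁴), (a⁶)] = (a⁴b⁴)·(a⁶)·(a⁴b⁴)⁻¹·(a⁶)⁻¹.
  (a⁴b⁴) · (a⁶) = a⁶b⁴
  (a⁶b⁴) · (a¹⁰b) = a²
  (a²) · (a⁵) = a⁷

Answer: a⁷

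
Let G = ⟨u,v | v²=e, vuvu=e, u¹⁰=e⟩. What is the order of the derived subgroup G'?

G' = [G, G] is generated by all commutators. The generator-pair commutators are: [u, v] = u².
The subgroup they normally generate is {e, u², u⁴, u⁶, u⁸}, of order 5.
Check: |G/G'| = 20/5 = 4 is the order of the abelianisation.

Answer: 5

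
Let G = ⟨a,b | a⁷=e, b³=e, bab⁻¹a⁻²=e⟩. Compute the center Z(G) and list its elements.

An element z ∈ Z(G) iff z commutes with every generator.
For example e is central: e·a = a = a·e; e·b = b = b·e.
Whereas a ∉ Z(G) since a·b = ab ≠ a²b = b·a.
Checking each of the 21 elements this way gives Z(G) = {e}, of order 1.

Answer: {e}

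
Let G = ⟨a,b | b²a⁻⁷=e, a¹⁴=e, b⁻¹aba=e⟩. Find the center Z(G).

An element z ∈ Z(G) iff z commutes with every generator.
For example a⁷ is central: (a⁷)·a = a⁸ = a·(a⁷); (a⁷)·b = b⁻¹ = b·(a⁷).
Whereas a ∉ Z(G) since a·b = ab ≠ a⁶b⁻¹ = b·a.
Checking each of the 28 elements this way gives Z(G) = {e, a⁷}, of order 2.

Answer: {e, a⁷}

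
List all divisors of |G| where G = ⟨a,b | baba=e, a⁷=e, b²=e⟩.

|G| = 14 = 2 · 7. By Lagrange's theorem the order of any subgroup divides 14; the divisors of 14 are 1, 2, 7, 14.

Answer: 1, 2, 7, 14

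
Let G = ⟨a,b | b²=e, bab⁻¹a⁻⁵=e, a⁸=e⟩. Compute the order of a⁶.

Compute successive powers until reaching e:
  (a⁶)¹ = a⁶, (a⁶)² = a⁴, (a⁶)³ = a², (a⁶)⁴ = e.
The smallest positive k with (a⁶)ᵏ = e is 4.

Answer: 4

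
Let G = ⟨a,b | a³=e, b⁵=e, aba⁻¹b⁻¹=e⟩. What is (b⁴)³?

Compute successive powers of (b⁴), reducing at each step:
  (b⁴)²: (b⁴) · b⁴ = b³
  (b⁴)³: (b³) · b⁴ = b²

Answer: b²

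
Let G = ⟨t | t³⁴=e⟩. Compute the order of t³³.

Compute successive powers until reaching e:
  (t³³)¹ = t³³, (t³³)² = t³², (t³³)³ = t³¹, (t³³)⁴ = t³⁰, (t³³)⁵ = t²⁹, (t³³)⁶ = t²⁸, (t³³)⁷ = t²⁷, (t³³)⁸ = t²⁶, (t³³)⁹ = t²⁵, (t³³)¹⁰ = t²⁴, (t³³)¹¹ = t²³, (t³³)¹² = t²², (t³³)¹³ = t²¹, (t³³)¹⁴ = t²⁰, (t³³)¹⁵ = t¹⁹, (t³³)¹⁶ = t¹⁸, (t³³)¹⁷ = t¹⁷, (t³³)¹⁸ = t¹⁶, (t³³)¹⁹ = t¹⁵, (t³³)²⁰ = t¹⁴, (t³³)²¹ = t¹³, (t³³)²² = t¹², (t³³)²³ = t¹¹, (t³³)²⁴ = t¹⁰, (t³³)²⁵ = t⁹, (t³³)²⁶ = t⁸, (t³³)²⁷ = t⁷, (t³³)²⁸ = t⁶, (t³³)²⁹ = t⁵, (t³³)³⁰ = t⁴, (t³³)³¹ = t³, (t³³)³² = t², (t³³)³³ = t, (t³³)³⁴ = e.
The smallest positive k with (t³³)ᵏ = e is 34.

Answer: 34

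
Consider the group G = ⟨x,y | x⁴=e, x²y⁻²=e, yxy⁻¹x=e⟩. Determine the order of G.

Enumerate words in the generators, reducing via the relations: the distinct elements are
  {e, x, y, xy, x², x³, y⁻¹, xy⁻¹}.
No further products give new elements, so |G| = 8.

Answer: 8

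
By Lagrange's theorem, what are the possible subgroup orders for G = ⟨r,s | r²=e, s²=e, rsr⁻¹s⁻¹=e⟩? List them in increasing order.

|G| = 4 = 2². By Lagrange's theorem the order of any subgroup divides 4; the divisors of 4 are 1, 2, 4.

Answer: 1, 2, 4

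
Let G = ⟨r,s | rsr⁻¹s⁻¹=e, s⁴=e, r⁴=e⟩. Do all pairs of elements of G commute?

Each pair of generators commutes: r·s = rs = s·r. Since the generators pairwise commute, every element of G commutes with every other, so G is abelian.

Answer: Yes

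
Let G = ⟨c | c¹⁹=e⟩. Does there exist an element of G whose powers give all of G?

|G| = 19. The element c has order 19 (its powers give 19 distinct elements), so ⟨c⟩ = G and G is cyclic.

Answer: Yes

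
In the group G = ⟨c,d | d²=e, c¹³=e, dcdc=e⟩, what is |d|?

Compute successive powers until reaching e:
  d¹ = d, d² = e.
The smallest positive k with dᵏ = e is 2.

Answer: 2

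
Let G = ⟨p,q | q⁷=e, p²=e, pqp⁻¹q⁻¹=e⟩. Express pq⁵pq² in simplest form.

Multiply left to right, reducing at each step:
  p · q⁵ = pq⁵
  (pq⁵) · p = q⁵
  (q⁵) · q² = e

Answer: e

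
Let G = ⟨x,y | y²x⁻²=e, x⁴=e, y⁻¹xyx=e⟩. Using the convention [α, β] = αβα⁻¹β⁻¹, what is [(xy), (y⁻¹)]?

[(xy), (y⁻¹)] = (xy)·(y⁻¹)·(xy)⁻¹·(y⁻¹)⁻¹.
  (xy) · (y⁻¹) = x
  x · (xy⁻¹) = y
  y · y = x²

Answer: x²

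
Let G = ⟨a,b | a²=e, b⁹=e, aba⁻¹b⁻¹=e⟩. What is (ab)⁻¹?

The order of (ab) is 18 (smallest k with (ab)ᵏ = e), so (ab)⁻¹ = (ab)¹⁷ = ab⁸.
Check: (ab) · (ab⁸) → (ab) · a = b;   b · b⁸ = e, giving e as required.

Answer: ab⁸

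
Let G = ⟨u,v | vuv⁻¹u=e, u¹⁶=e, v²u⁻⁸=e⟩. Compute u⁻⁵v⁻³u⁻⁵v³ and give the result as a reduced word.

Multiply left to right, reducing at each step:
  (u¹¹) · v⁻³ = u³v⁻¹
  (u³v⁻¹) · u⁻⁵ = v
  v · v³ = e

Answer: e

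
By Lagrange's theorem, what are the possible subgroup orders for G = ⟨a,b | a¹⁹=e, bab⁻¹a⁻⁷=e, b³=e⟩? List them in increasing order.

|G| = 57 = 3 · 19. By Lagrange's theorem the order of any subgroup divides 57; the divisors of 57 are 1, 3, 19, 57.

Answer: 1, 3, 19, 57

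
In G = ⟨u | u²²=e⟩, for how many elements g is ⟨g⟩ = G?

G is cyclic of order 22. An element generates G iff its order is 22, and a cyclic group of order 22 has exactly φ(22) = 10 such elements.

Answer: 10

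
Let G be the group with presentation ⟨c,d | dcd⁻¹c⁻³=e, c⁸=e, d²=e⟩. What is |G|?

Enumerate words in the generators, reducing via the relations: the distinct elements are
  {c, d, e, cd, c², c³, c⁴, c⁵, c⁶, c⁷, c²d, c³d, c⁴d, c⁵d, c⁶d, c⁷d}.
No further products give new elements, so |G| = 16.

Answer: 16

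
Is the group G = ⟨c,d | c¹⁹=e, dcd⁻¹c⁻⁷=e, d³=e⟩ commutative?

c·d = cd but d·c = c⁷d, so c·d ≠ d·c and G is not abelian.

Answer: No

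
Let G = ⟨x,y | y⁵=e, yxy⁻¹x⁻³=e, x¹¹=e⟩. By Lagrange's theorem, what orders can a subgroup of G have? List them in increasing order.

|G| = 55 = 5 · 11. By Lagrange's theorem the order of any subgroup divides 55; the divisors of 55 are 1, 5, 11, 55.

Answer: 1, 5, 11, 55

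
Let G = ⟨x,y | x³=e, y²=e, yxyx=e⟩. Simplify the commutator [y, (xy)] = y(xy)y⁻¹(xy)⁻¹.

[y, (xy)] = y·(xy)·y⁻¹·(xy)⁻¹.
  y · (xy) = x²
  (x²) · y = x²y
  (x²y) · (xy) = x

Answer: x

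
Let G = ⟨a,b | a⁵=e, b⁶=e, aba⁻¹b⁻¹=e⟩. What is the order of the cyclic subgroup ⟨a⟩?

|⟨a⟩| equals the order of a. Compute successive powers until reaching e:
  a¹ = a, a² = a², a³ = a³, a⁴ = a⁴, a⁵ = e.
The smallest positive k with aᵏ = e is 5, so |⟨a⟩| = 5.

Answer: 5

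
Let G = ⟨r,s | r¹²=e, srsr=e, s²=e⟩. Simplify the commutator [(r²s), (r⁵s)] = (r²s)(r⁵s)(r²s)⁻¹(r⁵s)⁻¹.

[(r²s), (r⁵s)] = (r²s)·(r⁵s)·(r²s)⁻¹·(r⁵s)⁻¹.
  (r²s) · (r⁵s) = r⁹
  (r⁹) · (r²s) = r¹¹s
  (r¹¹s) · (r⁵s) = r⁶

Answer: r⁶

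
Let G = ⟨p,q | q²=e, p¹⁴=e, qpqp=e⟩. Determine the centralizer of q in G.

⟨q⟩ ⊆ C_G(q) since powers of q commute with q; so |C_G(q)| ≥ |⟨q⟩| = 2.
By orbit–stabilizer, |C_G(q)| = |G| / |conj. class of q| = 28 / 7 = 4.
The 4 elements commuting with q are {e, p⁷, q, p⁷q}.

Answer: {e, p⁷, q, p⁷q}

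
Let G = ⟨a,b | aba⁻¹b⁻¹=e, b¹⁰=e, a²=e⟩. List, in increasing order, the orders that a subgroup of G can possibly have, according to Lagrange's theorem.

|G| = 20 = 2² · 5. By Lagrange's theorem the order of any subgroup divides 20; the divisors of 20 are 1, 2, 4, 5, 10, 20.

Answer: 1, 2, 4, 5, 10, 20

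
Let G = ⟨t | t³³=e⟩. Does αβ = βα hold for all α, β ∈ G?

G has a single generator, so G is cyclic and hence abelian.

Answer: Yes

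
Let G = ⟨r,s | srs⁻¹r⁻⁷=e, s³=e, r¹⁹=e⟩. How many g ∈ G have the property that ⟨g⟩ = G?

⟨g⟩ = G would require ord(g) = |G| = 57, but the maximum element order in G is 19 < 57. So G is not cyclic and no single element generates it: the count is 0.

Answer: 0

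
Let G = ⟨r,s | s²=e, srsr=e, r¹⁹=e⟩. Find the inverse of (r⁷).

The order of (r⁷) is 19 (smallest k with (r⁷)ᵏ = e), so (r⁷)⁻¹ = (r⁷)¹⁸ = r¹².
Check: (r⁷) · (r¹²) → (r⁷) · r¹² = e, giving e as required.

Answer: r¹²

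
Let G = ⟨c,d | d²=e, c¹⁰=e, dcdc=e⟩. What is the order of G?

Enumerate words in the generators, reducing via the relations: the distinct elements are
  {c, d, e, cd, c², c³, c⁴, c⁵, c⁶, c⁷, c⁸, c⁹, c²d, c³d, c⁴d, c⁵d, c⁶d, c⁷d, c⁸d, c⁹d}.
No further products give new elements, so |G| = 20.

Answer: 20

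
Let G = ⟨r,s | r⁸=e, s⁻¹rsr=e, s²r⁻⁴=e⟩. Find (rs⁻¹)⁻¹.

The order of (rs⁻¹) is 4 (smallest k with (rs⁻¹)ᵏ = e), so (rs⁻¹)⁻¹ = (rs⁻¹)³ = rs.
Check: (rs⁻¹) · (rs) → (rs⁻¹) · r = s⁻¹;   (s⁻¹) · s = e, giving e as required.

Answer: rs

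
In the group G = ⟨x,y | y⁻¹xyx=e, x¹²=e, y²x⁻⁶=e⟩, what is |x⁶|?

Compute successive powers until reaching e:
  (x⁶)¹ = x⁶, (x⁶)² = e.
The smallest positive k with (x⁶)ᵏ = e is 2.

Answer: 2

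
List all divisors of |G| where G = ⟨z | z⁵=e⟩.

|G| = 5 = 5. By Lagrange's theorem the order of any subgroup divides 5; the divisors of 5 are 1, 5.

Answer: 1, 5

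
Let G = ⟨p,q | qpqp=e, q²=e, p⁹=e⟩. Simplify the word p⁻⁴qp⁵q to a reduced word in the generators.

Multiply left to right, reducing at each step:
  (p⁵) · q = p⁵q
  (p⁵q) · p⁵ = q
  q · q = e

Answer: e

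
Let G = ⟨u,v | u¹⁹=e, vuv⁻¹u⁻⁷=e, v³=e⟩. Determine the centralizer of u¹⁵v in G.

⟨u¹⁵v⟩ ⊆ C_G(u¹⁵v) since powers of u¹⁵v commute with u¹⁵v; so |C_G(u¹⁵v)| ≥ |⟨u¹⁵v⟩| = 3.
By orbit–stabilizer, |C_G(u¹⁵v)| = |G| / |conj. class of u¹⁵v| = 57 / 19 = 3.
The 3 elements commuting with u¹⁵v are {e, u⁶v², u¹⁵v}.

Answer: {e, u⁶v², u¹⁵v}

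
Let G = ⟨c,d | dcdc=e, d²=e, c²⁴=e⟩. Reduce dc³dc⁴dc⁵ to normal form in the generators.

Multiply left to right, reducing at each step:
  d · c³ = c²¹d
  (c²¹d) · d = c²¹
  (c²¹) · c⁴ = c
  c · d = cd
  (cd) · c⁵ = c²⁰d

Answer: c²⁰d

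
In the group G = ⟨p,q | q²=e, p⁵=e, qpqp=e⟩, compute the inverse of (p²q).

The order of (p²q) is 2 (smallest k with (p²q)ᵏ = e), so (p²q)⁻¹ = (p²q)¹ = p²q.
Check: (p²q) · (p²q) → (p²q) · p² = q;   q · q = e, giving e as required.

Answer: p²q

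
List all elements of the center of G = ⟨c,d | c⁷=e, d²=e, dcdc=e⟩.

An element z ∈ Z(G) iff z commutes with every generator.
For example e is central: e·c = c = c·e; e·d = d = d·e.
Whereas c ∉ Z(G) since c·d = cd ≠ c⁶d = d·c.
Checking each of the 14 elements this way gives Z(G) = {e}, of order 1.

Answer: {e}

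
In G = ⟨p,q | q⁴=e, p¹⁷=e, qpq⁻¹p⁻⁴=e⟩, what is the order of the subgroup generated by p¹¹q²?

|⟨p¹¹q²⟩| equals the order of p¹¹q². Compute successive powers until reaching e:
  (p¹¹q²)¹ = p¹¹q², (p¹¹q²)² = e.
The smallest positive k with (p¹¹q²)ᵏ = e is 2, so |⟨p¹¹q²⟩| = 2.

Answer: 2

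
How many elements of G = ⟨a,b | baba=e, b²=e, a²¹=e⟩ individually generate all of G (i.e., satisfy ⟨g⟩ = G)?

⟨g⟩ = G would require ord(g) = |G| = 42, but the maximum element order in G is 21 < 42. So G is not cyclic and no single element generates it: the count is 0.

Answer: 0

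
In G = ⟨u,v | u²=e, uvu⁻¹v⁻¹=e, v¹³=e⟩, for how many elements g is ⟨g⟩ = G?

G is cyclic of order 26. An element generates G iff its order is 26, and a cyclic group of order 26 has exactly φ(26) = 12 such elements.

Answer: 12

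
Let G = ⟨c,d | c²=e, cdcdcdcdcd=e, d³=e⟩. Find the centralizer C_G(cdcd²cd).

⟨cdcd²cd⟩ ⊆ C_G(cdcd²cd) since powers of cdcd²cd commute with cdcd²cd; so |C_G(cdcd²cd)| ≥ |⟨cdcd²cd⟩| = 3.
By orbit–stabilizer, |C_G(cdcd²cd)| = |G| / |conj. class of cdcd²cd| = 60 / 20 = 3.
The 3 elements commuting with cdcd²cd are {e, cdcd²cd, d²cdcd²c}.

Answer: {e, cdcd²cd, d²cdcd²c}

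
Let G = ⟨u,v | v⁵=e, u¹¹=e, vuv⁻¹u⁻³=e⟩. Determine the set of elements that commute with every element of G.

An element z ∈ Z(G) iff z commutes with every generator.
For example e is central: e·u = u = u·e; e·v = v = v·e.
Whereas u ∉ Z(G) since u·v = uv ≠ u³v = v·u.
Checking each of the 55 elements this way gives Z(G) = {e}, of order 1.

Answer: {e}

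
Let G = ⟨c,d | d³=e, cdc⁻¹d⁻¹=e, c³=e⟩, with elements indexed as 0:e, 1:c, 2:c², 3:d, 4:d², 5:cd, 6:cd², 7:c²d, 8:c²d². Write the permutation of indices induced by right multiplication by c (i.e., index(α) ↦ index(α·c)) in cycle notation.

(0 1 2)(3 5 7)(4 6 8)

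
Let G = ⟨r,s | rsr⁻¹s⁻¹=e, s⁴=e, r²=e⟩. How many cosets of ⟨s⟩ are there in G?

First find ord(s) by computing successive powers:
  s¹ = s, s² = s², s³ = s³, s⁴ = e.
So |⟨s⟩| = ord(s) = 4. With |G| = 8, by Lagrange [G : ⟨s⟩] = 8/4 = 2.

Answer: 2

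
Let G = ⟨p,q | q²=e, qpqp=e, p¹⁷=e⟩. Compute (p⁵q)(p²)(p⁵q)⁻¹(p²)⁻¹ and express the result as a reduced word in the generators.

[(p⁵q), (p²)] = (p⁵q)·(p²)·(p⁵q)⁻¹·(p²)⁻¹.
  (p⁵q) · (p²) = p³q
  (p³q) · (p⁵q) = p¹⁵
  (p¹⁵) · (p¹⁵) = p¹³

Answer: p¹³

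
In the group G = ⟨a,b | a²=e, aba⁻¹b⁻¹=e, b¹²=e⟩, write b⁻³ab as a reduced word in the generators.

Multiply left to right, reducing at each step:
  (b⁹) · a = ab⁹
  (ab⁹) · b = ab¹⁰

Answer: ab¹⁰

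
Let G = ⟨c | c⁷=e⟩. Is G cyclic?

|G| = 7. The element c has order 7 (its powers give 7 distinct elements), so ⟨c⟩ = G and G is cyclic.

Answer: Yes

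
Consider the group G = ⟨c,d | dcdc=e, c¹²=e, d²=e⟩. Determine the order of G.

Enumerate words in the generators, reducing via the relations: the distinct elements are
  {c, d, e, cd, c², c³, c⁴, c⁵, c⁶, c⁷, c⁸, c⁹, c²d, c³d, c¹¹, c¹⁰, c⁴d, c⁵d, c⁶d, c⁷d, c⁸d, c⁹d, c¹¹d, c¹⁰d}.
No further products give new elements, so |G| = 24.

Answer: 24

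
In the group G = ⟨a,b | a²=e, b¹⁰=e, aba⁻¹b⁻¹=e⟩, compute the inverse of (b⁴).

The order of (b⁴) is 5 (smallest k with (b⁴)ᵏ = e), so (b⁴)⁻¹ = (b⁴)⁴ = b⁶.
Check: (b⁴) · (b⁶) → (b⁴) · b⁶ = e, giving e as required.

Answer: b⁶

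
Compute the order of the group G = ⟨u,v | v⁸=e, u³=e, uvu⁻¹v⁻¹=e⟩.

Enumerate words in the generators, reducing via the relations: the distinct elements are
  {e, u, v, uv, u², v², v³, v⁴, v⁵, v⁶, v⁷, uv², uv³, uv⁴, uv⁵, uv⁶, uv⁷, u²v, u²v², u²v³, u²v⁴, u²v⁵, u²v⁶, u²v⁷}.
No further products give new elements, so |G| = 24.

Answer: 24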